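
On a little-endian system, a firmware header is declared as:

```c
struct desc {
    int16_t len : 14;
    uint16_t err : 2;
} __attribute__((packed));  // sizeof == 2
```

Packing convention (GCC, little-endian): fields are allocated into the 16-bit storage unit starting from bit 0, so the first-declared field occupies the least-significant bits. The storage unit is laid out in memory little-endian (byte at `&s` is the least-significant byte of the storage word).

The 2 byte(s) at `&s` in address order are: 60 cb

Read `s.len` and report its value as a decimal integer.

[0]=0x60 [1]=0xcb (little-endian) → word 0xcb60
len [0+:14] = (word>>0) & 0x3fff = 2912  ←
err [14+:2] = (word>>14) & 0x3 = 3
len signed 14b, MSB=0: value = 2912

2912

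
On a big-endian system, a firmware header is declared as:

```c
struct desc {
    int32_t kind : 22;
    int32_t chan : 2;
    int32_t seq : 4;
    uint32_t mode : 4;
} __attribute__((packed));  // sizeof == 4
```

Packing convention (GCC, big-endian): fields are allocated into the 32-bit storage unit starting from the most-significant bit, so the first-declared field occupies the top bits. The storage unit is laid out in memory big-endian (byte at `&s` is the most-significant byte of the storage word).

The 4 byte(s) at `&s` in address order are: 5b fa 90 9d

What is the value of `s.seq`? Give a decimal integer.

[0]=0x5b [1]=0xfa [2]=0x90 [3]=0x9d (big-endian) → word 0x5bfa909d
kind [10+:22] = (word>>10) & 0x3fffff = 1506980
chan [8+:2] = (word>>8) & 0x3 = 0
seq [4+:4] = (word>>4) & 0xf = 9  ←
mode [0+:4] = (word>>0) & 0xf = 13
seq signed 4b, MSB=1: 9 - 16 = -7

-7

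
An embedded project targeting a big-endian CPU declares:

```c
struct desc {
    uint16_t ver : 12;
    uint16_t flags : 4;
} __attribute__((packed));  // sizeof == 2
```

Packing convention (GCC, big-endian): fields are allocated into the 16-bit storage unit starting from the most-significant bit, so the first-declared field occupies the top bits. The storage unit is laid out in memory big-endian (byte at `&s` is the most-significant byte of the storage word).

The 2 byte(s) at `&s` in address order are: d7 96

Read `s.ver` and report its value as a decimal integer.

3449

[0]=0xd7 [1]=0x96 (big-endian) → word 0xd796
ver:12 @ bit 4 → (0xd796>>4)&0xfff = 0xd79  ←
flags:4 @ bit 0 → (0xd796>>0)&0xf = 0x6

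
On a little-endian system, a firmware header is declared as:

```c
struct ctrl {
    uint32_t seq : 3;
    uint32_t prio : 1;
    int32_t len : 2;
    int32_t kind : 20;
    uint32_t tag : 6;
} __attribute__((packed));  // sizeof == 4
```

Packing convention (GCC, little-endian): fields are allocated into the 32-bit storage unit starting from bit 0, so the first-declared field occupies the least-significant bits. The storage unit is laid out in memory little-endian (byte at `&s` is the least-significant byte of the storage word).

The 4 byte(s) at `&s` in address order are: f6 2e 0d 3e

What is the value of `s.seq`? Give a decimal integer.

6

[0]=0xf6 [1]=0x2e [2]=0x0d [3]=0x3e (little-endian) → word 0x3e0d2ef6
seq [0+:3] = (word>>0) & 0x7 = 6  ←
prio [3+:1] = (word>>3) & 0x1 = 0
len [4+:2] = (word>>4) & 0x3 = 3
kind [6+:20] = (word>>6) & 0xfffff = 537787
tag [26+:6] = (word>>26) & 0x3f = 15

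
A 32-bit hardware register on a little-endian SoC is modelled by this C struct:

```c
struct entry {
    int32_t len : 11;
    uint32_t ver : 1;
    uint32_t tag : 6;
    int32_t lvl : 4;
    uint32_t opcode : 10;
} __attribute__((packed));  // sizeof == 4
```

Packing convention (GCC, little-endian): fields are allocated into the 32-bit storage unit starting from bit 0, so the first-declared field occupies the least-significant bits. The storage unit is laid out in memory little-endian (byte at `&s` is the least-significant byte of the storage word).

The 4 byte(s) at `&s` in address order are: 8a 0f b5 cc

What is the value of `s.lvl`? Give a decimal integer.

[0]=0x8a [1]=0x0f [2]=0xb5 [3]=0xcc (little-endian) → word 0xccb50f8a
len:11 @ bit 0 → (0xccb50f8a>>0)&0x7ff = 0x78a
ver:1 @ bit 11 → (0xccb50f8a>>11)&0x1 = 0x1
tag:6 @ bit 12 → (0xccb50f8a>>12)&0x3f = 0x10
lvl:4 @ bit 18 → (0xccb50f8a>>18)&0xf = 0xd  ←
opcode:10 @ bit 22 → (0xccb50f8a>>22)&0x3ff = 0x332
lvl signed 4b, MSB=1: 13 - 16 = -3

-3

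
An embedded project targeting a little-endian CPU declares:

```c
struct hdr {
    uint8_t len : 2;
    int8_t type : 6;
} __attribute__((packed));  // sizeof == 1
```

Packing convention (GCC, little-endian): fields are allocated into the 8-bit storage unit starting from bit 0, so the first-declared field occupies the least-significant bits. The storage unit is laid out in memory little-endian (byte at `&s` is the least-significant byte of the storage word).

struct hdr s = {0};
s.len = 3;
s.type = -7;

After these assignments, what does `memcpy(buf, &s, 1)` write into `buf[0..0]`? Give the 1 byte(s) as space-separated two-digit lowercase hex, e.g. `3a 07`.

len:2 = 3 → 0x3 << 0 → word 0x03
type:6 = -7 → 0x39 << 2 → word 0xe7
word = 0xe7 → little-endian bytes:
  [0]=0xe7

e7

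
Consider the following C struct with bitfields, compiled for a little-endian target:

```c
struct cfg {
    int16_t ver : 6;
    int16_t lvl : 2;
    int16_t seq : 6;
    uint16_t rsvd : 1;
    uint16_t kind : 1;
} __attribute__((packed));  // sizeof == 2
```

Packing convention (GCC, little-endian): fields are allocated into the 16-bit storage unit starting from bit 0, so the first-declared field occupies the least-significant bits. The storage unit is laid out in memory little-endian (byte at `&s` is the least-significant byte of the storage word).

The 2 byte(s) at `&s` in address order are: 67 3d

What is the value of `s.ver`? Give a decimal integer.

[0]=0x67 [1]=0x3d (little-endian) → word 0x3d67
ver [0+:6] = (word>>0) & 0x3f = 39  ←
lvl [6+:2] = (word>>6) & 0x3 = 1
seq [8+:6] = (word>>8) & 0x3f = 61
rsvd [14+:1] = (word>>14) & 0x1 = 0
kind [15+:1] = (word>>15) & 0x1 = 0
ver signed 6b, MSB=1: 39 - 64 = -25

-25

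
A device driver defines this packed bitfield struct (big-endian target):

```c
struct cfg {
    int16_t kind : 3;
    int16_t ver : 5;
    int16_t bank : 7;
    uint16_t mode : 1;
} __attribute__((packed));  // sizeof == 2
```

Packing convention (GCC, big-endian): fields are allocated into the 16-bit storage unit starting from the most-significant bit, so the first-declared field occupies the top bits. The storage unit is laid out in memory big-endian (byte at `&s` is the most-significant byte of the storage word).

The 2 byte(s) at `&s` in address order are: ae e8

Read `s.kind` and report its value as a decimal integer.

[0]=0xae [1]=0xe8 (big-endian) → word 0xaee8
kind [13+:3] = (word>>13) & 0x7 = 5  ←
ver [8+:5] = (word>>8) & 0x1f = 14
bank [1+:7] = (word>>1) & 0x7f = 116
mode [0+:1] = (word>>0) & 0x1 = 0
kind signed 3b, MSB=1: 5 - 8 = -3

-3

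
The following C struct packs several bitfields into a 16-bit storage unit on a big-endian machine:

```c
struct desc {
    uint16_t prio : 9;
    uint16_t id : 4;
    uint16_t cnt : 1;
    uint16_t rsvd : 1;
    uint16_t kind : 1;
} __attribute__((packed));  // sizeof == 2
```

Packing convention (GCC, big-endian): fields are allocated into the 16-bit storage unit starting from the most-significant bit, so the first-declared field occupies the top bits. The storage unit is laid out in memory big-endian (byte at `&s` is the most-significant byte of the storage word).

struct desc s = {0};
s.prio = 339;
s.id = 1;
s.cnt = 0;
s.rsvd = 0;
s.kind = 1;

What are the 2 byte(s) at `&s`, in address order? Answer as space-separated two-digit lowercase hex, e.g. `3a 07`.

[7+:9] prio=339 & 0x1ff = 0x153; word=0xa980
[3+:4] id=1 & 0xf = 0x1; word=0xa988
[2+:1] cnt=0 & 0x1 = 0x0; word=0xa988
[1+:1] rsvd=0 & 0x1 = 0x0; word=0xa988
[0+:1] kind=1 & 0x1 = 0x1; word=0xa989
word = 0xa989 → big-endian bytes:
  [0]=0xa9  [1]=0x89

a9 89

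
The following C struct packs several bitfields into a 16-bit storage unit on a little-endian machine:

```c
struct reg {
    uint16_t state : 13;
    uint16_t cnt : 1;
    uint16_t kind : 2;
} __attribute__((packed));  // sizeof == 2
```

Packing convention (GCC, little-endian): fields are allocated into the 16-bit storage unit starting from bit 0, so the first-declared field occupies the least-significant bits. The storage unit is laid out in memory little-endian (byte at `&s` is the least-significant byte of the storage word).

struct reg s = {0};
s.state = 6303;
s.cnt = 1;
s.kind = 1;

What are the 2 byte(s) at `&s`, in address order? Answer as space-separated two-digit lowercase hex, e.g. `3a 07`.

9f 78

[0+:13] state=6303 & 0x1fff = 0x189f; word=0x189f
[13+:1] cnt=1 & 0x1 = 0x1; word=0x389f
[14+:2] kind=1 & 0x3 = 0x1; word=0x789f
word = 0x789f → little-endian bytes:
  [0]=0x9f  [1]=0x78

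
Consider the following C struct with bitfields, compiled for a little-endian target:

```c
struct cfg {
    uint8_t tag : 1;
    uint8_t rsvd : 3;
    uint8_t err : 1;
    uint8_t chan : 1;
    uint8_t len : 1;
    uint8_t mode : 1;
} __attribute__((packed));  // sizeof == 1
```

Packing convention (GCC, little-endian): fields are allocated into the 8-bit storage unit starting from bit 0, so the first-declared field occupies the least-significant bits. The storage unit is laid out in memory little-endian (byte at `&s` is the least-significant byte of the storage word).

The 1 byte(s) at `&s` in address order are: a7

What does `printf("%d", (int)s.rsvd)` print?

3

[0]=0xa7 (little-endian) → word 0xa7
tag [0+:1] = (word>>0) & 0x1 = 1
rsvd [1+:3] = (word>>1) & 0x7 = 3  ←
err [4+:1] = (word>>4) & 0x1 = 0
chan [5+:1] = (word>>5) & 0x1 = 1
len [6+:1] = (word>>6) & 0x1 = 0
mode [7+:1] = (word>>7) & 0x1 = 1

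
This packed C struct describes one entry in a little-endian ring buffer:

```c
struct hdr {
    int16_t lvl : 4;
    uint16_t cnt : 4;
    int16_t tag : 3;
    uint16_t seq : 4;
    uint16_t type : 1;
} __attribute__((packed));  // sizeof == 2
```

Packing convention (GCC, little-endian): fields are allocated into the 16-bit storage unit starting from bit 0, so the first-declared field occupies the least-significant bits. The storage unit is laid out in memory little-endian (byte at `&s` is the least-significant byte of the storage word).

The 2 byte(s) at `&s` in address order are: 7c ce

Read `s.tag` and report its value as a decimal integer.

-2

[0]=0x7c [1]=0xce (little-endian) → word 0xce7c
lvl:4 @ bit 0 → (0xce7c>>0)&0xf = 0xc
cnt:4 @ bit 4 → (0xce7c>>4)&0xf = 0x7
tag:3 @ bit 8 → (0xce7c>>8)&0x7 = 0x6  ←
seq:4 @ bit 11 → (0xce7c>>11)&0xf = 0x9
type:1 @ bit 15 → (0xce7c>>15)&0x1 = 0x1
tag signed 3b, MSB=1: 6 - 8 = -2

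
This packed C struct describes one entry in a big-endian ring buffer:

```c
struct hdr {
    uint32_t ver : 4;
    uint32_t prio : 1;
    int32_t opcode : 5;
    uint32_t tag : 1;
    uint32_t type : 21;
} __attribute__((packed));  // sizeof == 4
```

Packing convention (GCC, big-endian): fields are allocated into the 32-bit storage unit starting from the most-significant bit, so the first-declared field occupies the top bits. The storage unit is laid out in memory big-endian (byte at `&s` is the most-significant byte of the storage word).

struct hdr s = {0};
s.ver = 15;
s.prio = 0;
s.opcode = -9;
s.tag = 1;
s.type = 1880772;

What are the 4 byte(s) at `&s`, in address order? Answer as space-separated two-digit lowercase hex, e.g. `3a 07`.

ver (4b) val=15 bits=0xf at bit 28: 0xf0000000
prio (1b) val=0 bits=0x0 at bit 27: 0xf0000000
opcode (5b) val=-9 bits=0x17 at bit 22: 0xf5c00000
tag (1b) val=1 bits=0x1 at bit 21: 0xf5e00000
type (21b) val=1880772 bits=0x1cb2c4 at bit 0: 0xf5fcb2c4
word = 0xf5fcb2c4 → big-endian bytes:
  [0]=0xf5  [1]=0xfc  [2]=0xb2  [3]=0xc4

f5 fc b2 c4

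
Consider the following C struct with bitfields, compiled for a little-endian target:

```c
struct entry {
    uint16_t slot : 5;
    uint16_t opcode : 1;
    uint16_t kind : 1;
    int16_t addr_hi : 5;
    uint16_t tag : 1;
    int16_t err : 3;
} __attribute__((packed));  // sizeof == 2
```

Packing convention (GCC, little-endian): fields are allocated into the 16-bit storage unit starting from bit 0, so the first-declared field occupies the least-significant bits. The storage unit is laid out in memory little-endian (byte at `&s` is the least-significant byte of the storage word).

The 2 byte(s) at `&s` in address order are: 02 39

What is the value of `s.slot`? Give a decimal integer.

2

[0]=0x02 [1]=0x39 (little-endian) → word 0x3902
slot [0+:5] = (word>>0) & 0x1f = 2  ←
opcode [5+:1] = (word>>5) & 0x1 = 0
kind [6+:1] = (word>>6) & 0x1 = 0
addr_hi [7+:5] = (word>>7) & 0x1f = 18
tag [12+:1] = (word>>12) & 0x1 = 1
err [13+:3] = (word>>13) & 0x7 = 1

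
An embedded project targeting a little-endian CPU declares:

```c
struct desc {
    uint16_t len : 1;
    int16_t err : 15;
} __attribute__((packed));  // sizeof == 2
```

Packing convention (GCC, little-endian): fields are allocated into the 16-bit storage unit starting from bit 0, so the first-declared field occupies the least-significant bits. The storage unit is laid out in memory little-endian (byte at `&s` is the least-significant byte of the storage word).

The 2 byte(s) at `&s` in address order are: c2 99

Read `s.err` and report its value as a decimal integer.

-13087

[0]=0xc2 [1]=0x99 (little-endian) → word 0x99c2
len [0+:1] = (word>>0) & 0x1 = 0
err [1+:15] = (word>>1) & 0x7fff = 19681  ←
err signed 15b, MSB=1: 19681 - 32768 = -13087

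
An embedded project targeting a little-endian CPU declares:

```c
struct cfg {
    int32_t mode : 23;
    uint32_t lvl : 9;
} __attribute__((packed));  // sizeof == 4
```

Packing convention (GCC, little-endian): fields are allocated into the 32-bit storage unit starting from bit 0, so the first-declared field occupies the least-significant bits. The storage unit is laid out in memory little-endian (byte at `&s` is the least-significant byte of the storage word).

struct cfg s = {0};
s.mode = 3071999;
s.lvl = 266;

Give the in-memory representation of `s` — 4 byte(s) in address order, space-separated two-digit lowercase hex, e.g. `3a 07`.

mode (23b) val=3071999 bits=0x2edfff at bit 0: 0x002edfff
lvl (9b) val=266 bits=0x10a at bit 23: 0x852edfff
word = 0x852edfff → little-endian bytes:
  [0]=0xff  [1]=0xdf  [2]=0x2e  [3]=0x85

ff df 2e 85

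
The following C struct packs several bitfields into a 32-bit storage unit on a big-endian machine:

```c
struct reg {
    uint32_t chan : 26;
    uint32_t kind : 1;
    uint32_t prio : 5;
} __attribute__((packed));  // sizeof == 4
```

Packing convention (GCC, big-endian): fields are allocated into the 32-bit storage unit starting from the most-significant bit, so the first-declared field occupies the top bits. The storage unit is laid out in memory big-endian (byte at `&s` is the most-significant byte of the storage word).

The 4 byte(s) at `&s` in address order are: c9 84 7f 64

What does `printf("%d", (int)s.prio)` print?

4

[0]=0xc9 [1]=0x84 [2]=0x7f [3]=0x64 (big-endian) → word 0xc9847f64
chan:26 @ bit 6 → (0xc9847f64>>6)&0x3ffffff = 0x32611fd
kind:1 @ bit 5 → (0xc9847f64>>5)&0x1 = 0x1
prio:5 @ bit 0 → (0xc9847f64>>0)&0x1f = 0x4  ←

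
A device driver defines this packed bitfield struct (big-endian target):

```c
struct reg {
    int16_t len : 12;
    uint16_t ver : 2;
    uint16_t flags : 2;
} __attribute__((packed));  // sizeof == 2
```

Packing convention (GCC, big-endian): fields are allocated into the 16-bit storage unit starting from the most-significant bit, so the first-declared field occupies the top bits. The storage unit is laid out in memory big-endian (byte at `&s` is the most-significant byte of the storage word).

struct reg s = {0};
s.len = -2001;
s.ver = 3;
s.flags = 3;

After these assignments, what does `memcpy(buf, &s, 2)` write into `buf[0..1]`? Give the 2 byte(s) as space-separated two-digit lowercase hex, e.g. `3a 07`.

len:12 = -2001 → 0x82f << 4 → word 0x82f0
ver:2 = 3 → 0x3 << 2 → word 0x82fc
flags:2 = 3 → 0x3 << 0 → word 0x82ff
word = 0x82ff → big-endian bytes:
  [0]=0x82  [1]=0xff

82 ff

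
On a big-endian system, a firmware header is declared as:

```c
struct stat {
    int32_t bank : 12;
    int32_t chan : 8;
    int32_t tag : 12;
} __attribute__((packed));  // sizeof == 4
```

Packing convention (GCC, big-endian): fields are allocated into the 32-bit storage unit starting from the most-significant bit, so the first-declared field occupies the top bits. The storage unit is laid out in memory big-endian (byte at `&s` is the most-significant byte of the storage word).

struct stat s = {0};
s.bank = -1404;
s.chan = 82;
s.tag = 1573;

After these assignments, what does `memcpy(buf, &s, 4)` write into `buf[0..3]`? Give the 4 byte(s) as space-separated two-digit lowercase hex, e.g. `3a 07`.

a8 45 26 25

bank:12 = -1404 → 0xa84 << 20 → word 0xa8400000
chan:8 = 82 → 0x52 << 12 → word 0xa8452000
tag:12 = 1573 → 0x625 << 0 → word 0xa8452625
word = 0xa8452625 → big-endian bytes:
  [0]=0xa8  [1]=0x45  [2]=0x26  [3]=0x25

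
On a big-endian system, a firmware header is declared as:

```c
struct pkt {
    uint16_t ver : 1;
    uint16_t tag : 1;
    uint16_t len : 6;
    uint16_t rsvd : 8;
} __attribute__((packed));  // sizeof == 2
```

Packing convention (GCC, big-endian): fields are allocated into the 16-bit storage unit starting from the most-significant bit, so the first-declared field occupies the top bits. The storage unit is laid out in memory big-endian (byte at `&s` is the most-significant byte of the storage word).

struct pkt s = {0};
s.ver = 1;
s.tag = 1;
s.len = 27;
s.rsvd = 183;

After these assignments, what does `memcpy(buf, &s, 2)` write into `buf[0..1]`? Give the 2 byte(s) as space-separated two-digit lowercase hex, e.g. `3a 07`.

db b7

[15+:1] ver=1 & 0x1 = 0x1; word=0x8000
[14+:1] tag=1 & 0x1 = 0x1; word=0xc000
[8+:6] len=27 & 0x3f = 0x1b; word=0xdb00
[0+:8] rsvd=183 & 0xff = 0xb7; word=0xdbb7
word = 0xdbb7 → big-endian bytes:
  [0]=0xdb  [1]=0xb7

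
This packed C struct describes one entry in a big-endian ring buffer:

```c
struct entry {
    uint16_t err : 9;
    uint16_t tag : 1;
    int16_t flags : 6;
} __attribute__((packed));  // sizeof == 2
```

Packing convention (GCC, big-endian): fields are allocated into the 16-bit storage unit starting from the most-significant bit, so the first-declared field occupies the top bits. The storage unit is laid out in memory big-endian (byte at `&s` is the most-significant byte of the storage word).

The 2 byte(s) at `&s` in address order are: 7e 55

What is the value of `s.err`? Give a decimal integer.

252

[0]=0x7e [1]=0x55 (big-endian) → word 0x7e55
err:9 @ bit 7 → (0x7e55>>7)&0x1ff = 0xfc  ←
tag:1 @ bit 6 → (0x7e55>>6)&0x1 = 0x1
flags:6 @ bit 0 → (0x7e55>>0)&0x3f = 0x15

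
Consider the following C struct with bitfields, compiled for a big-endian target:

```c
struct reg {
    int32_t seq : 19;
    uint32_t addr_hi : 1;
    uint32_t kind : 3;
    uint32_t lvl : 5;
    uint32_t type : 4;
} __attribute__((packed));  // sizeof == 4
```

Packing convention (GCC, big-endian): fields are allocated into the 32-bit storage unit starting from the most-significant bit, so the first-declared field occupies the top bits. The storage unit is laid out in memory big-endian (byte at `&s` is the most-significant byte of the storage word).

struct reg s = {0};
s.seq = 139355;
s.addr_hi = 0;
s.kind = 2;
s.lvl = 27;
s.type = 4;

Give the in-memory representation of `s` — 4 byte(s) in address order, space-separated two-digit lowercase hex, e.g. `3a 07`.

44 0b 65 b4

seq (19b) val=139355 bits=0x2205b at bit 13: 0x440b6000
addr_hi (1b) val=0 bits=0x0 at bit 12: 0x440b6000
kind (3b) val=2 bits=0x2 at bit 9: 0x440b6400
lvl (5b) val=27 bits=0x1b at bit 4: 0x440b65b0
type (4b) val=4 bits=0x4 at bit 0: 0x440b65b4
word = 0x440b65b4 → big-endian bytes:
  [0]=0x44  [1]=0x0b  [2]=0x65  [3]=0xb4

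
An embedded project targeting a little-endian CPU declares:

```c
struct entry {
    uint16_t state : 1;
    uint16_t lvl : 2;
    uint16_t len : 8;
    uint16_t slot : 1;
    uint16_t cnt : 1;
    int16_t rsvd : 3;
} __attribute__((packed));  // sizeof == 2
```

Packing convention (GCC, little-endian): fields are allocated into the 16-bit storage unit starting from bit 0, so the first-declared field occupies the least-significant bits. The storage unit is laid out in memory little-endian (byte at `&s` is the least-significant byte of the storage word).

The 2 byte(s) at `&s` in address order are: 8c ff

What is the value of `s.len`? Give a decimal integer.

241

[0]=0x8c [1]=0xff (little-endian) → word 0xff8c
state [0+:1] = (word>>0) & 0x1 = 0
lvl [1+:2] = (word>>1) & 0x3 = 2
len [3+:8] = (word>>3) & 0xff = 241  ←
slot [11+:1] = (word>>11) & 0x1 = 1
cnt [12+:1] = (word>>12) & 0x1 = 1
rsvd [13+:3] = (word>>13) & 0x7 = 7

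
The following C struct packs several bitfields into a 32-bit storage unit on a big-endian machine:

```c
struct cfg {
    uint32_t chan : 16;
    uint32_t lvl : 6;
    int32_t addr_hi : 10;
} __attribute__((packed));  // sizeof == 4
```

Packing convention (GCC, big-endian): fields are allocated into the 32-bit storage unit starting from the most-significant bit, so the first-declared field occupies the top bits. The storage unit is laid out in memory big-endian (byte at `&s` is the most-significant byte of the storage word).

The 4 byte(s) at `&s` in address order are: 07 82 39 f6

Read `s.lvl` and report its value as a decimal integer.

[0]=0x07 [1]=0x82 [2]=0x39 [3]=0xf6 (big-endian) → word 0x078239f6
chan [16+:16] = (word>>16) & 0xffff = 1922
lvl [10+:6] = (word>>10) & 0x3f = 14  ←
addr_hi [0+:10] = (word>>0) & 0x3ff = 502

14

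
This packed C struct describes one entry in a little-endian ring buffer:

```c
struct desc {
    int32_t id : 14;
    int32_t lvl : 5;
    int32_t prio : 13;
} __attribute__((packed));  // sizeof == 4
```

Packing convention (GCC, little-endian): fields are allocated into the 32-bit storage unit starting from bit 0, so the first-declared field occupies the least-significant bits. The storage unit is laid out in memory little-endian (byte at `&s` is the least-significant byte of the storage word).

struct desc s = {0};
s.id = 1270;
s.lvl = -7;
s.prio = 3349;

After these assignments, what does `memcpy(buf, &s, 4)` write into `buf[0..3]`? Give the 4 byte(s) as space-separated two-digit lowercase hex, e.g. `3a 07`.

id (14b) val=1270 bits=0x4f6 at bit 0: 0x000004f6
lvl (5b) val=-7 bits=0x19 at bit 14: 0x000644f6
prio (13b) val=3349 bits=0xd15 at bit 19: 0x68ae44f6
word = 0x68ae44f6 → little-endian bytes:
  [0]=0xf6  [1]=0x44  [2]=0xae  [3]=0x68

f6 44 ae 68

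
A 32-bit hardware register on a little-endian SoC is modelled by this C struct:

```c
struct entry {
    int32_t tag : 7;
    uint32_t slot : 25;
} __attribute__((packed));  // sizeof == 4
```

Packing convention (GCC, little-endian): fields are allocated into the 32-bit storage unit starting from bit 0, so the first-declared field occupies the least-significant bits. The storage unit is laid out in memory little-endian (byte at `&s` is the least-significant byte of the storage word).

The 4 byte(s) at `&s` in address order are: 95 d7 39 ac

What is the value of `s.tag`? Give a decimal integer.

21

[0]=0x95 [1]=0xd7 [2]=0x39 [3]=0xac (little-endian) → word 0xac39d795
tag [0+:7] = (word>>0) & 0x7f = 21  ←
slot [7+:25] = (word>>7) & 0x1ffffff = 22573999
tag signed 7b, MSB=0: value = 21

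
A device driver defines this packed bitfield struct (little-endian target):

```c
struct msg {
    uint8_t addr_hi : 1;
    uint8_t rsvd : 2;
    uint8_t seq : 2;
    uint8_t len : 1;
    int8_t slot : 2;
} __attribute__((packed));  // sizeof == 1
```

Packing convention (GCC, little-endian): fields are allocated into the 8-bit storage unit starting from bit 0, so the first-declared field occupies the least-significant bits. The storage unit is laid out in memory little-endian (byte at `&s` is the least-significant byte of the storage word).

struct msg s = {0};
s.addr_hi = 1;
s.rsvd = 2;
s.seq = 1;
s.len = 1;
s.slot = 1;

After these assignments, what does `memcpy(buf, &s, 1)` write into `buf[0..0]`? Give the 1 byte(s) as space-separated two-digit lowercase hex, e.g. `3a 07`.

addr_hi:1 = 1 → 0x1 << 0 → word 0x01
rsvd:2 = 2 → 0x2 << 1 → word 0x05
seq:2 = 1 → 0x1 << 3 → word 0x0d
len:1 = 1 → 0x1 << 5 → word 0x2d
slot:2 = 1 → 0x1 << 6 → word 0x6d
word = 0x6d → little-endian bytes:
  [0]=0x6d

6d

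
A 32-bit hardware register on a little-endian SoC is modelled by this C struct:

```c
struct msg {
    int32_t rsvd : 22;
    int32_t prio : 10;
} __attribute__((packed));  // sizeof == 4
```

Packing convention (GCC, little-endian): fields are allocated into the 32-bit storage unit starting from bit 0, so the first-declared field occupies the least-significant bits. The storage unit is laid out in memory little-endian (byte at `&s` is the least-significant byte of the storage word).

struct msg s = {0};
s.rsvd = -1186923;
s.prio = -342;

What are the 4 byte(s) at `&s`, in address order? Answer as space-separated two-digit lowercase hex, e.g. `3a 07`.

rsvd:22 = -1186923 → 0x2de395 << 0 → word 0x002de395
prio:10 = -342 → 0x2aa << 22 → word 0xaaade395
word = 0xaaade395 → little-endian bytes:
  [0]=0x95  [1]=0xe3  [2]=0xad  [3]=0xaa

95 e3 ad aa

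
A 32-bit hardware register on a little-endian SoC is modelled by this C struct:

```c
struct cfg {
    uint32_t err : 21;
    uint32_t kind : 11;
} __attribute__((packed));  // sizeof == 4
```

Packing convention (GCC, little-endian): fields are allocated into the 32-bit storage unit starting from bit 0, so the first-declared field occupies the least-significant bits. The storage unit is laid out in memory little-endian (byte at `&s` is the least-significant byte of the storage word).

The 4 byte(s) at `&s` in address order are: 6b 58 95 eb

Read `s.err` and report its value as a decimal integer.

1398891

[0]=0x6b [1]=0x58 [2]=0x95 [3]=0xeb (little-endian) → word 0xeb95586b
err:21 @ bit 0 → (0xeb95586b>>0)&0x1fffff = 0x15586b  ←
kind:11 @ bit 21 → (0xeb95586b>>21)&0x7ff = 0x75c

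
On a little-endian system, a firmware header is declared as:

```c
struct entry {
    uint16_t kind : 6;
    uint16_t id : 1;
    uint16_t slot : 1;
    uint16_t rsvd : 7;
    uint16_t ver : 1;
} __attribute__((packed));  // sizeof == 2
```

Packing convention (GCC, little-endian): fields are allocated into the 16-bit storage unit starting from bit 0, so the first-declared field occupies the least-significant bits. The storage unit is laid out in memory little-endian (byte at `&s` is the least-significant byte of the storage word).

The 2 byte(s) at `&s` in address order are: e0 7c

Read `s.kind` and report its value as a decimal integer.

32

[0]=0xe0 [1]=0x7c (little-endian) → word 0x7ce0
kind [0+:6] = (word>>0) & 0x3f = 32  ←
id [6+:1] = (word>>6) & 0x1 = 1
slot [7+:1] = (word>>7) & 0x1 = 1
rsvd [8+:7] = (word>>8) & 0x7f = 124
ver [15+:1] = (word>>15) & 0x1 = 0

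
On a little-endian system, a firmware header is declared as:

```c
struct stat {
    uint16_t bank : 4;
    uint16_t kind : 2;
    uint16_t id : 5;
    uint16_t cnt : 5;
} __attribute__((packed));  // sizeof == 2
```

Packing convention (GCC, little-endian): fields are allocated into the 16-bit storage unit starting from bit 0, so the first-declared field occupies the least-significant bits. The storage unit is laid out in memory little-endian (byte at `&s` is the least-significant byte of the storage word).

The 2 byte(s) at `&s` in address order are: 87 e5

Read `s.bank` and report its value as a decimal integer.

[0]=0x87 [1]=0xe5 (little-endian) → word 0xe587
bank [0+:4] = (word>>0) & 0xf = 7  ←
kind [4+:2] = (word>>4) & 0x3 = 0
id [6+:5] = (word>>6) & 0x1f = 22
cnt [11+:5] = (word>>11) & 0x1f = 28

7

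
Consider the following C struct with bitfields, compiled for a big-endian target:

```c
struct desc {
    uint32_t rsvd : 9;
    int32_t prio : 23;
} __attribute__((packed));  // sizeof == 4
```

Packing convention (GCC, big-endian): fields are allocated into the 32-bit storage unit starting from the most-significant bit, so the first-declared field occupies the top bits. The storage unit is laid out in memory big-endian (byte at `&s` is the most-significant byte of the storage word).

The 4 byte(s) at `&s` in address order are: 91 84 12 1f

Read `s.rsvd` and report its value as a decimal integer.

291

[0]=0x91 [1]=0x84 [2]=0x12 [3]=0x1f (big-endian) → word 0x9184121f
rsvd:9 @ bit 23 → (0x9184121f>>23)&0x1ff = 0x123  ←
prio:23 @ bit 0 → (0x9184121f>>0)&0x7fffff = 0x4121f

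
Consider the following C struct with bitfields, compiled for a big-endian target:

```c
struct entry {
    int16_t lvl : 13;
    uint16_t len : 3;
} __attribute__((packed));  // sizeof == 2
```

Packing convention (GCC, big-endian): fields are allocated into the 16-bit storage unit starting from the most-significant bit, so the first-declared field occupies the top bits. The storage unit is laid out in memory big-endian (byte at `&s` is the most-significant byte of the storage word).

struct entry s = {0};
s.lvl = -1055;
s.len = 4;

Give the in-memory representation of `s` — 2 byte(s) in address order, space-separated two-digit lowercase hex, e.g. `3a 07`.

lvl:13 = -1055 → 0x1be1 << 3 → word 0xdf08
len:3 = 4 → 0x4 << 0 → word 0xdf0c
word = 0xdf0c → big-endian bytes:
  [0]=0xdf  [1]=0x0c

df 0c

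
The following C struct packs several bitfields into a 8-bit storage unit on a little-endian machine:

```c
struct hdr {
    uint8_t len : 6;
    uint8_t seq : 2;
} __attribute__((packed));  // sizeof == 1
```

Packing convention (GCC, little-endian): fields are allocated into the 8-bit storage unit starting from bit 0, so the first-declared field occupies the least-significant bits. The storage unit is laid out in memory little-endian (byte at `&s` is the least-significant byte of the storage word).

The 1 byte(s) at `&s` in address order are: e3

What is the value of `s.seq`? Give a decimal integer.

[0]=0xe3 (little-endian) → word 0xe3
len [0+:6] = (word>>0) & 0x3f = 35
seq [6+:2] = (word>>6) & 0x3 = 3  ←

3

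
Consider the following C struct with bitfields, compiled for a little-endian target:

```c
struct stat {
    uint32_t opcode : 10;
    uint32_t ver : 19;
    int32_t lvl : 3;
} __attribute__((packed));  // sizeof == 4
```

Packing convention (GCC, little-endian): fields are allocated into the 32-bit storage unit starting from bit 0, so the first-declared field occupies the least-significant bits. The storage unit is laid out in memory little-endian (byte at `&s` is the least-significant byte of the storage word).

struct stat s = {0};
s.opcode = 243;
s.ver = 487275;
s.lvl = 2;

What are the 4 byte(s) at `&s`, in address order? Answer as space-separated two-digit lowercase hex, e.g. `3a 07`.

opcode (10b) val=243 bits=0xf3 at bit 0: 0x000000f3
ver (19b) val=487275 bits=0x76f6b at bit 10: 0x1dbdacf3
lvl (3b) val=2 bits=0x2 at bit 29: 0x5dbdacf3
word = 0x5dbdacf3 → little-endian bytes:
  [0]=0xf3  [1]=0xac  [2]=0xbd  [3]=0x5d

f3 ac bd 5d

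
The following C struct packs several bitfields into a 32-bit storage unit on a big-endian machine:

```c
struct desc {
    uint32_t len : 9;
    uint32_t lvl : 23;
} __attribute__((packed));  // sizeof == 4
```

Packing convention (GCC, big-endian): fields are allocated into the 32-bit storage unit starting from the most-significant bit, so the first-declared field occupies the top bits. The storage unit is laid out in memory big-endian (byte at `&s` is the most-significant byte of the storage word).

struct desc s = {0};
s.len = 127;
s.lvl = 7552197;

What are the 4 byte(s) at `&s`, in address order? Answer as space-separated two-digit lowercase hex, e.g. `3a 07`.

len (9b) val=127 bits=0x7f at bit 23: 0x3f800000
lvl (23b) val=7552197 bits=0x733cc5 at bit 0: 0x3ff33cc5
word = 0x3ff33cc5 → big-endian bytes:
  [0]=0x3f  [1]=0xf3  [2]=0x3c  [3]=0xc5

3f f3 3c c5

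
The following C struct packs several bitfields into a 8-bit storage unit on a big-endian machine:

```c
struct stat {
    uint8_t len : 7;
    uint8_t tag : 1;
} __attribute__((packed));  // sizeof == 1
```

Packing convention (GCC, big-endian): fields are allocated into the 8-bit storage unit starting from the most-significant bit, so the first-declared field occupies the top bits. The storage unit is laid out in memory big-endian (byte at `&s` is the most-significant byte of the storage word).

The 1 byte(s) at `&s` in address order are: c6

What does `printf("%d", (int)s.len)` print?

99

[0]=0xc6 (big-endian) → word 0xc6
len:7 @ bit 1 → (0xc6>>1)&0x7f = 0x63  ←
tag:1 @ bit 0 → (0xc6>>0)&0x1 = 0x0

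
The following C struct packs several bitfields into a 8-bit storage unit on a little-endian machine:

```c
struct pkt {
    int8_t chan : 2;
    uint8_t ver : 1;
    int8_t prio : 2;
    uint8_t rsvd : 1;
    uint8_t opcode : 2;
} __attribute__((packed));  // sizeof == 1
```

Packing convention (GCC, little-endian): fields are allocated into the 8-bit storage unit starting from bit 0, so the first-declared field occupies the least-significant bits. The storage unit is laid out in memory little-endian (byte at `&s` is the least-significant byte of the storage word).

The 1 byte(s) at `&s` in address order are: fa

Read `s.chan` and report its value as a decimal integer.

[0]=0xfa (little-endian) → word 0xfa
chan [0+:2] = (word>>0) & 0x3 = 2  ←
ver [2+:1] = (word>>2) & 0x1 = 0
prio [3+:2] = (word>>3) & 0x3 = 3
rsvd [5+:1] = (word>>5) & 0x1 = 1
opcode [6+:2] = (word>>6) & 0x3 = 3
chan signed 2b, MSB=1: 2 - 4 = -2

-2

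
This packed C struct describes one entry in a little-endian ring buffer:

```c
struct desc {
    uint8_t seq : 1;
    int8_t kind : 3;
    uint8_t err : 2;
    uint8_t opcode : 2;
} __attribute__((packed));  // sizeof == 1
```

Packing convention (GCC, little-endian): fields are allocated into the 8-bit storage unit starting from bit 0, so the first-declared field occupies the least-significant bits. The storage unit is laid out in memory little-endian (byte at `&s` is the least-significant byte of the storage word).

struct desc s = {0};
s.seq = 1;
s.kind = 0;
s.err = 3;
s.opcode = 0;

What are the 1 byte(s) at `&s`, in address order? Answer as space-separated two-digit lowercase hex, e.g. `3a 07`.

31

seq (1b) val=1 bits=0x1 at bit 0: 0x01
kind (3b) val=0 bits=0x0 at bit 1: 0x01
err (2b) val=3 bits=0x3 at bit 4: 0x31
opcode (2b) val=0 bits=0x0 at bit 6: 0x31
word = 0x31 → little-endian bytes:
  [0]=0x31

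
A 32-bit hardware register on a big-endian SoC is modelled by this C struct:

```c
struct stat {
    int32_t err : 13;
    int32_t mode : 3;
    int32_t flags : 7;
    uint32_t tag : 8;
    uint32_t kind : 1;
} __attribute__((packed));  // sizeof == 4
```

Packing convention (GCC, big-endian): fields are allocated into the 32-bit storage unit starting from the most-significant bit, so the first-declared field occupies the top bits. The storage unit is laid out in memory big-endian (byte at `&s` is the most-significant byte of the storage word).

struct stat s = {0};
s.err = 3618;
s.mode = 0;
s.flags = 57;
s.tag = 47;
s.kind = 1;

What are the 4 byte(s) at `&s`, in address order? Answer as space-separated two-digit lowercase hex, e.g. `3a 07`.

71 10 72 5f

err (13b) val=3618 bits=0xe22 at bit 19: 0x71100000
mode (3b) val=0 bits=0x0 at bit 16: 0x71100000
flags (7b) val=57 bits=0x39 at bit 9: 0x71107200
tag (8b) val=47 bits=0x2f at bit 1: 0x7110725e
kind (1b) val=1 bits=0x1 at bit 0: 0x7110725f
word = 0x7110725f → big-endian bytes:
  [0]=0x71  [1]=0x10  [2]=0x72  [3]=0x5f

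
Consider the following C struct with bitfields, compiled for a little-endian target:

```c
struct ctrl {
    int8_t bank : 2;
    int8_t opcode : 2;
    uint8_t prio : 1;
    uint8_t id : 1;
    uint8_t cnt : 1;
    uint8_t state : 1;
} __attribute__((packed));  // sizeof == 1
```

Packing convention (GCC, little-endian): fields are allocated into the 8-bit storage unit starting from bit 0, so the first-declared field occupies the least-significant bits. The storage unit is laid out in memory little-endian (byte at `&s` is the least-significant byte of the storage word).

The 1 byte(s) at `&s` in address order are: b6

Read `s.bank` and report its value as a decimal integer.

[0]=0xb6 (little-endian) → word 0xb6
bank [0+:2] = (word>>0) & 0x3 = 2  ←
opcode [2+:2] = (word>>2) & 0x3 = 1
prio [4+:1] = (word>>4) & 0x1 = 1
id [5+:1] = (word>>5) & 0x1 = 1
cnt [6+:1] = (word>>6) & 0x1 = 0
state [7+:1] = (word>>7) & 0x1 = 1
bank signed 2b, MSB=1: 2 - 4 = -2

-2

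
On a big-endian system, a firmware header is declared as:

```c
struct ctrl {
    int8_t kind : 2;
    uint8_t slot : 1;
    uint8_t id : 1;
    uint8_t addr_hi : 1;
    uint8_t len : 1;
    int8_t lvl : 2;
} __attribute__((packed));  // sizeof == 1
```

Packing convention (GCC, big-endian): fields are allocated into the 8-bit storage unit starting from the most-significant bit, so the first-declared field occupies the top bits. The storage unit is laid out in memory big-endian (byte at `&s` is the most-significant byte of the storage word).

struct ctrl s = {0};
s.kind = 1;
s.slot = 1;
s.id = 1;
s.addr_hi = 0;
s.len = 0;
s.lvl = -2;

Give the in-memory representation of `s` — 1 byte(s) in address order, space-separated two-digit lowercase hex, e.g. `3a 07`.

kind (2b) val=1 bits=0x1 at bit 6: 0x40
slot (1b) val=1 bits=0x1 at bit 5: 0x60
id (1b) val=1 bits=0x1 at bit 4: 0x70
addr_hi (1b) val=0 bits=0x0 at bit 3: 0x70
len (1b) val=0 bits=0x0 at bit 2: 0x70
lvl (2b) val=-2 bits=0x2 at bit 0: 0x72
word = 0x72 → big-endian bytes:
  [0]=0x72

72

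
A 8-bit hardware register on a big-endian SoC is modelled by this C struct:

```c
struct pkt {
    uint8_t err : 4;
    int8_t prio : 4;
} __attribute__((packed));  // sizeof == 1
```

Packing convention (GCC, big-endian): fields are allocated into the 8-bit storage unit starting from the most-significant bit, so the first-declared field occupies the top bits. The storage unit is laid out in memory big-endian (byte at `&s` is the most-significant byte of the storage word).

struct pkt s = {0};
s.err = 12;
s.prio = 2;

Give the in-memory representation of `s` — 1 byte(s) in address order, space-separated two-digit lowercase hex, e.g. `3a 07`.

err:4 = 12 → 0xc << 4 → word 0xc0
prio:4 = 2 → 0x2 << 0 → word 0xc2
word = 0xc2 → big-endian bytes:
  [0]=0xc2

c2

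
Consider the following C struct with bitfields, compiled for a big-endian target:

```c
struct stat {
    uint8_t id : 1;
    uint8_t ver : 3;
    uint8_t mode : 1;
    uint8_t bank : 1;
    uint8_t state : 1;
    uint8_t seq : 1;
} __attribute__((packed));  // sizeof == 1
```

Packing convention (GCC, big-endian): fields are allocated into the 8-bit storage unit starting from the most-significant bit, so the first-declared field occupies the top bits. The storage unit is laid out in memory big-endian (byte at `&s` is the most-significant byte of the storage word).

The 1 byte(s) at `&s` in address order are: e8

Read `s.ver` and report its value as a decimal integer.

6

[0]=0xe8 (big-endian) → word 0xe8
id:1 @ bit 7 → (0xe8>>7)&0x1 = 0x1
ver:3 @ bit 4 → (0xe8>>4)&0x7 = 0x6  ←
mode:1 @ bit 3 → (0xe8>>3)&0x1 = 0x1
bank:1 @ bit 2 → (0xe8>>2)&0x1 = 0x0
state:1 @ bit 1 → (0xe8>>1)&0x1 = 0x0
seq:1 @ bit 0 → (0xe8>>0)&0x1 = 0x0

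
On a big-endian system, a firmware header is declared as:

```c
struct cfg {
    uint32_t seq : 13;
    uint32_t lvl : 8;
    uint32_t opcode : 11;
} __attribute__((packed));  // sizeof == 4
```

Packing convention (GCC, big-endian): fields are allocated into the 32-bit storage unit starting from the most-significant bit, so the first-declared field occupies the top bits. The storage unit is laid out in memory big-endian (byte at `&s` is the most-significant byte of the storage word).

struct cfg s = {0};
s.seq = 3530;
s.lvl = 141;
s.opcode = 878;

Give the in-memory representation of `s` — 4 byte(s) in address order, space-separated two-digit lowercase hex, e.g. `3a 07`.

6e 54 6b 6e

[19+:13] seq=3530 & 0x1fff = 0xdca; word=0x6e500000
[11+:8] lvl=141 & 0xff = 0x8d; word=0x6e546800
[0+:11] opcode=878 & 0x7ff = 0x36e; word=0x6e546b6e
word = 0x6e546b6e → big-endian bytes:
  [0]=0x6e  [1]=0x54  [2]=0x6b  [3]=0x6e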